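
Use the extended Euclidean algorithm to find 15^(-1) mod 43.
Extended GCD: 15(-20) + 43(7) = 1. So 15^(-1) ≡ -20 ≡ 23 (mod 43). Verify: 15 × 23 = 345 ≡ 1 (mod 43)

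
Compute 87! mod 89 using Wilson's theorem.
(88)! = (87)! × (88) ≡ -1 mod 89. So (87)! ≡ -1 × (88)^(-1) ≡ (-1)×(-1) = 1 mod 89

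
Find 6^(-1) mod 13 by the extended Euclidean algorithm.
Extended GCD: 6(-2) + 13(1) = 1. So 6^(-1) ≡ -2 ≡ 11 mod 13. Verify: 6 × 11 = 66 ≡ 1 mod 13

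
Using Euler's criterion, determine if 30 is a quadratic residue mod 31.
By Euler's criterion: 30^{15} ≡ 30 (mod 31). Since this equals -1 (≡ 30), 30 is not a QR.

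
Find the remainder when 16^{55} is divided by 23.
By Fermat: 16^{22} ≡ 1 (mod 23). 55 = 2×22 + 11. So 16^{55} ≡ 16^{11} ≡ 1 (mod 23)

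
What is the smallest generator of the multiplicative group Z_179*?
g = 2. Powers: [2, 4, 8, 16, 32, 64, 128, ...] generates all 178 non-zero residues.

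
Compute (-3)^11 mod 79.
By repeated squaring mod 79: (-3)^{1}≡76, (-3)^{2}≡9, (-3)^{4}≡2, (-3)^{8}≡4. Then (-3)^{11} = (-3)^{8+2+1} ≡ 4 × 9 × 76 ≡ 50 mod 79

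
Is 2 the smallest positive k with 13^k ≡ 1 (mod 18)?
Powers of 13 mod 18: 13^1≡13, 13^2≡7, 13^3≡1. 13^2≡7≢1, so ord ≠ 2. No, the actual order is 3.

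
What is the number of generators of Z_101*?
A prime p has φ(p-1) primitive roots; here φ(100) = 40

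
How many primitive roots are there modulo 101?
A prime p has φ(p-1) primitive roots; here φ(100) = 40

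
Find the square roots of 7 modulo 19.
The square roots of 7 mod 19 are 11 and 8. Verify: 11² = 121 ≡ 7 (mod 19)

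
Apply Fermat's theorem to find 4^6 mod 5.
By Fermat: 4^{4} ≡ 1 mod 5. So 4^{6} = 4^{4} · 4^{2} ≡ 4^{2} ≡ 1 mod 5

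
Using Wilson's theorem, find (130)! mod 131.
By Wilson's theorem, (130)! ≡ -1 ≡ 130 mod 131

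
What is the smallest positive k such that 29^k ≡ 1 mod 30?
Powers of 29 mod 30: 29^1≡29, 29^2≡1. So the order of 29 is 2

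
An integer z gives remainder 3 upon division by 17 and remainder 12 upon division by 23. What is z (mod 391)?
M = 17 × 23 = 391. M₁ = 23, y₁ ≡ 3 (mod 17). M₂ = 17, y₂ ≡ 19 (mod 23). z = 3×23×3 + 12×17×19 ≡ 173 (mod 391)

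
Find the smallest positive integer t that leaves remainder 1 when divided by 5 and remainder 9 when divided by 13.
M = 5 × 13 = 65. M₁ = 13, y₁ ≡ 2 mod 5. M₂ = 5, y₂ ≡ 8 mod 13. t = 1×13×2 + 9×5×8 ≡ 61 mod 65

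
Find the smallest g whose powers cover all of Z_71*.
g = 7. For each prime q|70: 7^{35}≡70, 7^{14}≡54, 7^{10}≡45, none ≡ 1, so ord_71(7) = 70 and 7 is a primitive root.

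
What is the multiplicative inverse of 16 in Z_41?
Since 41 is prime, by Fermat 16^(-1) ≡ 16^{39} ≡ 18 mod 41. Verify: 16 × 18 = 288 ≡ 1 mod 41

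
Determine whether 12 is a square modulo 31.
By Euler's criterion: 12^{15} ≡ 30 (mod 31). Since this equals -1 (≡ 30), 12 is not a QR.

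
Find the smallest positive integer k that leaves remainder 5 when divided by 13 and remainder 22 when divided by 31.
M = 13 × 31 = 403. M₁ = 31, y₁ ≡ 8 (mod 13). M₂ = 13, y₂ ≡ 12 (mod 31). k = 5×31×8 + 22×13×12 ≡ 239 (mod 403)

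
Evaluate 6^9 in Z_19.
By repeated squaring (mod 19): 6^{1}≡6, 6^{2}≡17, 6^{4}≡4, 6^{8}≡16. Then 6^{9} = 6^{8+1} ≡ 16 × 6 ≡ 1 (mod 19)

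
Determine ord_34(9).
Powers of 9 mod 34: 9^1≡9, 9^2≡13, 9^3≡15, 9^4≡33, 9^5≡25, 9^6≡21, 9^7≡19, 9^8≡1. ord_34(9) = 8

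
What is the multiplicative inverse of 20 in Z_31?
Since 31 is prime, by Fermat 20^(-1) ≡ 20^{29} ≡ 14 (mod 31). Verify: 20 × 14 = 280 ≡ 1 (mod 31)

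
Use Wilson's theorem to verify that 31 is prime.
(30)! mod 31 = 30. Since this equals -1 (mod 31), Wilson confirms 31 is prime.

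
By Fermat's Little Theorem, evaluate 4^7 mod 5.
By Fermat: 4^{4} ≡ 1 mod 5. So 4^{7} = 4^{4} · 4^{3} ≡ 4^{3} ≡ 4 mod 5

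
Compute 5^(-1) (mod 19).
Since 19 is prime, by Fermat 5^(-1) ≡ 5^{17} ≡ 4 (mod 19). Verify: 5 × 4 = 20 ≡ 1 (mod 19)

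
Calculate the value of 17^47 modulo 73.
By repeated squaring mod 73: 17^{1}≡17, 17^{2}≡70, 17^{4}≡9, 17^{8}≡8, 17^{16}≡64, 17^{32}≡8. Then 17^{47} = 17^{32+8+4+2+1} ≡ 8 × 8 × 9 × 70 × 17 ≡ 43 mod 73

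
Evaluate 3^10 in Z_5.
Using Fermat: 3^{4} ≡ 1 mod 5. 10 ≡ 2 mod 4. So 3^{10} ≡ 3^{2} ≡ 4 mod 5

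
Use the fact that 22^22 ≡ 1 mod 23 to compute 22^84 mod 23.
By Fermat: 22^{22} ≡ 1 mod 23. 84 = 3×22 + 18. So 22^{84} ≡ 22^{18} ≡ 1 mod 23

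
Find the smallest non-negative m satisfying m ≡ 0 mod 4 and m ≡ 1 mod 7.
M = 4 × 7 = 28. M₁ = 7, y₁ ≡ 3 mod 4. M₂ = 4, y₂ ≡ 2 mod 7. m = 0×7×3 + 1×4×2 ≡ 8 mod 28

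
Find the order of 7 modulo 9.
Powers of 7 mod 9: 7^1≡7, 7^2≡4, 7^3≡1. ord_9(7) = 3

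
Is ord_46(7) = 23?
Powers of 7 mod 46: 7^1≡7, 7^2≡3, 7^3≡21, 7^4≡9, 7^5≡17, 7^6≡27, 7^7≡5, 7^8≡35, 7^9≡15, 7^10≡13, 7^11≡45, 7^12≡39, 7^13≡43, 7^14≡25, 7^15≡37, 7^16≡29, 7^17≡19, 7^18≡41, 7^19≡11, 7^20≡31, 7^21≡33, 7^22≡1. Already 7^22≡1, so the order is 22 < 23. No, the actual order is 22.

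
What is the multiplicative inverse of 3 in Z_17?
Since 17 is prime, by Fermat 3^(-1) ≡ 3^{15} ≡ 6 (mod 17). Verify: 3 × 6 = 18 ≡ 1 (mod 17)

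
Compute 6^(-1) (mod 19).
Since 19 is prime, by Fermat 6^(-1) ≡ 6^{17} ≡ 16 (mod 19). Verify: 6 × 16 = 96 ≡ 1 (mod 19)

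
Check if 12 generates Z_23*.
12^{11} ≡ 1 mod 23 and 11 < 22, so ord_23(12) = 11 ≠ 22 and 12 is not a primitive root.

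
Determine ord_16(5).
Powers of 5 mod 16: 5^1≡5, 5^2≡9, 5^3≡13, 5^4≡1. Order = 4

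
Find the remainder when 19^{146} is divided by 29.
By Fermat: 19^{28} ≡ 1 mod 29. 146 = 5×28 + 6. So 19^{146} ≡ 19^{6} ≡ 22 mod 29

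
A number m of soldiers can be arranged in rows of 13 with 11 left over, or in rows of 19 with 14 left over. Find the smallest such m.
M = 13 × 19 = 247. M₁ = 19, y₁ ≡ 11 (mod 13). M₂ = 13, y₂ ≡ 3 (mod 19). m = 11×19×11 + 14×13×3 ≡ 128 (mod 247)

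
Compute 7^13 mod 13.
Using Fermat: 7^{12} ≡ 1 mod 13. 13 ≡ 1 mod 12. So 7^{13} ≡ 7^{1} ≡ 7 mod 13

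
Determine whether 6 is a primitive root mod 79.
ord_79(6) divides 78. For each prime q|78: 6^{39}≡78, 6^{26}≡55, 6^{6}≡46, none ≡ 1. So 6 has order 78 and is a primitive root mod 79.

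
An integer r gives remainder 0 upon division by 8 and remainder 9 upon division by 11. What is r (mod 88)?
M = 8 × 11 = 88. M₁ = 11, y₁ ≡ 3 (mod 8). M₂ = 8, y₂ ≡ 7 (mod 11). r = 0×11×3 + 9×8×7 ≡ 64 (mod 88)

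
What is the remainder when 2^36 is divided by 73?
By repeated squaring mod 73: 2^{1}≡2, 2^{2}≡4, 2^{4}≡16, 2^{8}≡37, 2^{16}≡55, 2^{32}≡32. Then 2^{36} = 2^{32+4} ≡ 32 × 16 ≡ 1 mod 73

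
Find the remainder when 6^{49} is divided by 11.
By Fermat: 6^{10} ≡ 1 mod 11. 49 = 4×10 + 9. So 6^{49} ≡ 6^{9} ≡ 2 mod 11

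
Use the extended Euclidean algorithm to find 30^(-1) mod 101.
Extended GCD: 30(-37) + 101(11) = 1. So 30^(-1) ≡ -37 ≡ 64 mod 101. Verify: 30 × 64 = 1920 ≡ 1 mod 101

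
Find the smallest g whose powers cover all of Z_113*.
g = 3. Powers: [3, 9, 27, 81, 17, 51, ...] generates all 112 non-zero residues.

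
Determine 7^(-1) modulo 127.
Since 127 is prime, by Fermat 7^(-1) ≡ 7^{125} ≡ 109 mod 127. Verify: 7 × 109 = 763 ≡ 1 mod 127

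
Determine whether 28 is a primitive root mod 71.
ord_71(28) divides 70. For each prime q|70: 28^{35}≡70, 28^{14}≡57, 28^{10}≡30, none ≡ 1. So 28 has order 70 and is a primitive root mod 71.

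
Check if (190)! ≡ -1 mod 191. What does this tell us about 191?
(190)! mod 191 = 190. Since this equals -1 mod 191, Wilson confirms 191 is prime.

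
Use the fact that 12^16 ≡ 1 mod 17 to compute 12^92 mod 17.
By Fermat: 12^{16} ≡ 1 mod 17. 92 = 5×16 + 12. So 12^{92} ≡ 12^{12} ≡ 4 mod 17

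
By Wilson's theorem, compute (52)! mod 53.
By Wilson's theorem, (52)! ≡ -1 ≡ 52 mod 53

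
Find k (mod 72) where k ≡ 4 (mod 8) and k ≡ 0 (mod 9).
M = 8 × 9 = 72. M₁ = 9, y₁ ≡ 1 (mod 8). M₂ = 8, y₂ ≡ 8 (mod 9). k = 4×9×1 + 0×8×8 ≡ 36 (mod 72)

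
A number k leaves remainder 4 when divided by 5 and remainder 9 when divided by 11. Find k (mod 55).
M = 5 × 11 = 55. M₁ = 11, y₁ ≡ 1 (mod 5). M₂ = 5, y₂ ≡ 9 (mod 11). k = 4×11×1 + 9×5×9 ≡ 9 (mod 55)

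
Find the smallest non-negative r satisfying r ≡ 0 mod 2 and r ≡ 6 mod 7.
M = 2 × 7 = 14. M₁ = 7, y₁ ≡ 1 mod 2. M₂ = 2, y₂ ≡ 4 mod 7. r = 0×7×1 + 6×2×4 ≡ 6 mod 14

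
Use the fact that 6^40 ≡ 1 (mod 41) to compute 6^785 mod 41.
By Fermat: 6^{40} ≡ 1 (mod 41). 785 ≡ 25 (mod 40). So 6^{785} ≡ 6^{25} ≡ 14 (mod 41)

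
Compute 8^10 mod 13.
By repeated squaring (mod 13): 8^{1}≡8, 8^{2}≡12, 8^{4}≡1, 8^{8}≡1. Then 8^{10} = 8^{8+2} ≡ 1 × 12 ≡ 12 (mod 13)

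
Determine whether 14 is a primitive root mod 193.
14^{32} ≡ 1 (mod 193) and 32 < 192, so ord_193(14) = 32 ≠ 192 and 14 is not a primitive root.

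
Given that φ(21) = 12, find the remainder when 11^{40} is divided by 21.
By Euler: 11^{12} ≡ 1 mod 21 since gcd(11, 21) = 1. 40 = 3×12 + 4. So 11^{40} ≡ 11^{4} ≡ 4 mod 21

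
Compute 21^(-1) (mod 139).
Since 139 is prime, by Fermat 21^(-1) ≡ 21^{137} ≡ 53 (mod 139). Verify: 21 × 53 = 1113 ≡ 1 (mod 139)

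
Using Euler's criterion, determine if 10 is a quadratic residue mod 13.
By Euler's criterion: 10^{6} ≡ 1 mod 13. Since this equals 1, 10 is a QR.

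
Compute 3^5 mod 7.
By repeated squaring mod 7: 3^{1}≡3, 3^{2}≡2, 3^{4}≡4. Then 3^{5} = 3^{4+1} ≡ 4 × 3 ≡ 5 mod 7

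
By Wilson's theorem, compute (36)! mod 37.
By Wilson's theorem, (36)! ≡ -1 ≡ 36 mod 37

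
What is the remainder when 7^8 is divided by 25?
By repeated squaring mod 25: 7^{1}≡7, 7^{2}≡24, 7^{4}≡1, 7^{8}≡1. So 7^{8} ≡ 1 mod 25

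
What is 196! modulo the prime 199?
(198)! = (196)! × (197) × (198) ≡ -1 mod 199. So (196)! ≡ -1 × [(198)(197)]^(-1) ≡ 99 mod 199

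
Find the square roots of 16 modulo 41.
The square roots of 16 mod 41 are 37 and 4. Verify: 37² = 1369 ≡ 16 mod 41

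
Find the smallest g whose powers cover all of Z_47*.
g = 5. For each prime q|46: 5^{23}≡46, 5^{2}≡25, none ≡ 1, so ord_47(5) = 46 and 5 is a primitive root.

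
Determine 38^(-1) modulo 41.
Since 41 is prime, by Fermat 38^(-1) ≡ 38^{39} ≡ 27 mod 41. Verify: 38 × 27 = 1026 ≡ 1 mod 41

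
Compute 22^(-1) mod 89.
Since 89 is prime, by Fermat 22^(-1) ≡ 22^{87} ≡ 85 mod 89. Verify: 22 × 85 = 1870 ≡ 1 mod 89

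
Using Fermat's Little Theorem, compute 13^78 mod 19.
By Fermat: 13^{18} ≡ 1 mod 19. 78 = 4×18 + 6. So 13^{78} ≡ 13^{6} ≡ 11 mod 19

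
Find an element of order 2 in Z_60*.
49 has order 2 mod 60 since 49^{2} ≡ 1 (mod 60) and no smaller power works.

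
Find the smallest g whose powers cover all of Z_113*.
g = 3. Powers: [3, 9, 27, 81, 17, 51, 40, ...] generates all 112 non-zero residues.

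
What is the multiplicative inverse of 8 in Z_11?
Since 11 is prime, by Fermat 8^(-1) ≡ 8^{9} ≡ 7 mod 11. Verify: 8 × 7 = 56 ≡ 1 mod 11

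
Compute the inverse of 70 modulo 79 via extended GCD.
Extended GCD: 70(35) + 79(-31) = 1. So 70^(-1) ≡ 35 (mod 79). Verify: 70 × 35 = 2450 ≡ 1 (mod 79)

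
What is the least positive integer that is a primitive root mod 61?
g = 2. For each prime q|60: 2^{30}≡60, 2^{20}≡47, 2^{12}≡9, none ≡ 1, so ord_61(2) = 60 and 2 is a primitive root.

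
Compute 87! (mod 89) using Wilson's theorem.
(88)! = (87)! × (88) ≡ -1 (mod 89). So (87)! ≡ -1 × (88)^(-1) ≡ (-1)×(-1) = 1 (mod 89)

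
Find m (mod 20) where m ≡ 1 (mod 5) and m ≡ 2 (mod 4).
M = 5 × 4 = 20. M₁ = 4, y₁ ≡ 4 (mod 5). M₂ = 5, y₂ ≡ 1 (mod 4). m = 1×4×4 + 2×5×1 ≡ 6 (mod 20)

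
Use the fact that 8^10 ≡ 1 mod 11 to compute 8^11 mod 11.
By Fermat: 8^{10} ≡ 1 mod 11. So 8^{11} = 8^{10} · 8^{1} ≡ 8^{1} ≡ 8 mod 11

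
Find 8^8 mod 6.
By repeated squaring mod 6: 8^{1}≡2, 8^{2}≡4, 8^{4}≡4, 8^{8}≡4. So 8^{8} ≡ 4 mod 6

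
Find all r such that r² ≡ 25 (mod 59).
The square roots of 25 mod 59 are 5 and 54. Verify: 5² = 25 ≡ 25 (mod 59)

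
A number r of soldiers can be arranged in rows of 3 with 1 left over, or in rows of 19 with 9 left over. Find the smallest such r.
M = 3 × 19 = 57. M₁ = 19, y₁ ≡ 1 (mod 3). M₂ = 3, y₂ ≡ 13 (mod 19). r = 1×19×1 + 9×3×13 ≡ 28 (mod 57)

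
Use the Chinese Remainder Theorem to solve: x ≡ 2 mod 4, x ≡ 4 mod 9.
M = 4 × 9 = 36. M₁ = 9, y₁ ≡ 1 mod 4. M₂ = 4, y₂ ≡ 7 mod 9. x = 2×9×1 + 4×4×7 ≡ 22 mod 36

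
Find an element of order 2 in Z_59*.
58 has order 2 mod 59 since 58^{2} ≡ 1 mod 59 and no smaller power works.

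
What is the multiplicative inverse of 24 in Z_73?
Since 73 is prime, by Fermat 24^(-1) ≡ 24^{71} ≡ 70 mod 73. Verify: 24 × 70 = 1680 ≡ 1 mod 73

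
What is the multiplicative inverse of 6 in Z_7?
Since 7 is prime, by Fermat 6^(-1) ≡ 6^{5} ≡ 6 (mod 7). Verify: 6 × 6 = 36 ≡ 1 (mod 7)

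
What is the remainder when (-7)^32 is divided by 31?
Using Fermat: (-7)^{30} ≡ 1 mod 31. 32 ≡ 2 mod 30. So (-7)^{32} ≡ (-7)^{2} ≡ 18 mod 31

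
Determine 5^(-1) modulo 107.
Since 107 is prime, by Fermat 5^(-1) ≡ 5^{105} ≡ 43 mod 107. Verify: 5 × 43 = 215 ≡ 1 mod 107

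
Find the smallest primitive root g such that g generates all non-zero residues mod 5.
g = 2. Powers: [2, 4, 3, 1] generates all 4 non-zero residues.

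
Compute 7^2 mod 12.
7^{2} = 49 ≡ 1 (mod 12)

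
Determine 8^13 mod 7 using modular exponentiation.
Using Fermat: 8^{6} ≡ 1 mod 7. 13 ≡ 1 mod 6. So 8^{13} ≡ 8^{1} ≡ 1 mod 7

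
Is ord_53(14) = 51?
Powers of 14 mod 53: 14^1≡14, 14^2≡37, 14^3≡41, 14^4≡44, 14^5≡33, 14^6≡38, 14^7≡2, 14^8≡28, 14^9≡21, 14^10≡29, 14^11≡35, 14^12≡13, 14^13≡23, 14^14≡4, 14^15≡3, 14^16≡42, 14^17≡5, 14^18≡17, 14^19≡26, 14^20≡46, 14^21≡8, 14^22≡6, 14^23≡31, 14^24≡10, 14^25≡34, 14^26≡52, 14^27≡39, 14^28≡16, 14^29≡12, 14^30≡9, 14^31≡20, 14^32≡15, 14^33≡51, 14^34≡25, 14^35≡32, 14^36≡24, 14^37≡18, 14^38≡40, 14^39≡30, 14^40≡49, 14^41≡50, 14^42≡11, 14^43≡48, 14^44≡36, 14^45≡27, 14^46≡7, 14^47≡45, 14^48≡47, 14^49≡22, 14^50≡43, 14^51≡19, 14^52≡1. 14^51≡19≢1, so ord ≠ 51. No, the actual order is 52.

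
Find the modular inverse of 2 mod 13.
Since 13 is prime, by Fermat 2^(-1) ≡ 2^{11} ≡ 7 (mod 13). Verify: 2 × 7 = 14 ≡ 1 (mod 13)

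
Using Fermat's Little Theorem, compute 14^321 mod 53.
By Fermat: 14^{52} ≡ 1 (mod 53). 321 ≡ 9 (mod 52). So 14^{321} ≡ 14^{9} ≡ 21 (mod 53)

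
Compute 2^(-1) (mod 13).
Since 13 is prime, by Fermat 2^(-1) ≡ 2^{11} ≡ 7 (mod 13). Verify: 2 × 7 = 14 ≡ 1 (mod 13)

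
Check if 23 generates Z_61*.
23^{20} ≡ 1 mod 61 and 20 < 60, so ord_61(23) = 20 ≠ 60 and 23 is not a primitive root.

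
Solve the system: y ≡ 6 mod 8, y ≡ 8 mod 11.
M = 8 × 11 = 88. M₁ = 11, y₁ ≡ 3 mod 8. M₂ = 8, y₂ ≡ 7 mod 11. y = 6×11×3 + 8×8×7 ≡ 30 mod 88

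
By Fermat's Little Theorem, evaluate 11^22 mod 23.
By Fermat's Little Theorem, 11^{22} ≡ 1 mod 23 since 23 is prime and gcd(11, 23) = 1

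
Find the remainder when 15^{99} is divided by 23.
By Fermat: 15^{22} ≡ 1 (mod 23). 99 = 4×22 + 11. So 15^{99} ≡ 15^{11} ≡ 22 (mod 23)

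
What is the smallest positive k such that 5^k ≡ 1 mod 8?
Powers of 5 mod 8: 5^1≡5, 5^2≡1. So the order of 5 is 2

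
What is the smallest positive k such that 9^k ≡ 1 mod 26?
Powers of 9 mod 26: 9^1≡9, 9^2≡3, 9^3≡1. So the order of 9 is 3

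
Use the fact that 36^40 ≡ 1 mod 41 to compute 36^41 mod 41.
By Fermat: 36^{40} ≡ 1 mod 41. So 36^{41} = 36^{40} · 36^{1} ≡ 36^{1} ≡ 36 mod 41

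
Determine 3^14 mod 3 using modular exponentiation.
By repeated squaring (mod 3): 3^{1}≡0, 3^{2}≡0, 3^{4}≡0, 3^{8}≡0. Then 3^{14} = 3^{8+4+2} ≡ 0 × 0 × 0 ≡ 0 (mod 3)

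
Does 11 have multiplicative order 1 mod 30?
Powers of 11 mod 30: 11^1≡11, 11^2≡1. 11^1≡11≢1, so ord ≠ 1. No, the actual order is 2.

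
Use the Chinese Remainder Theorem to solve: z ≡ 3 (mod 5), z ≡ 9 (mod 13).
M = 5 × 13 = 65. M₁ = 13, y₁ ≡ 2 (mod 5). M₂ = 5, y₂ ≡ 8 (mod 13). z = 3×13×2 + 9×5×8 ≡ 48 (mod 65)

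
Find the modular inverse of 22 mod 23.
Since 23 is prime, by Fermat 22^(-1) ≡ 22^{21} ≡ 22 mod 23. Verify: 22 × 22 = 484 ≡ 1 mod 23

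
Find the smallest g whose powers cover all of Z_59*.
g = 2. Powers: [2, 4, 8, 16, 32, 5, ...] generates all 58 non-zero residues.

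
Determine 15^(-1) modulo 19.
Since 19 is prime, by Fermat 15^(-1) ≡ 15^{17} ≡ 14 (mod 19). Verify: 15 × 14 = 210 ≡ 1 (mod 19)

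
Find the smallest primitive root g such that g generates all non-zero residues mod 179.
g = 2. For each prime q|178: 2^{89}≡178, 2^{2}≡4, none ≡ 1, so ord_179(2) = 178 and 2 is a primitive root.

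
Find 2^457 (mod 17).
Using Fermat: 2^{16} ≡ 1 (mod 17). 457 ≡ 9 (mod 16). So 2^{457} ≡ 2^{9} ≡ 2 (mod 17)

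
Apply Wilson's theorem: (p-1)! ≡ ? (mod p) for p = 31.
By Wilson's theorem, (30)! ≡ -1 ≡ 30 (mod 31)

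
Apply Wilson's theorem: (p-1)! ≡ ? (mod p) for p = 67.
By Wilson's theorem, (66)! ≡ -1 ≡ 66 mod 67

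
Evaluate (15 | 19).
(15/19) = 15^{9} mod 19 = -1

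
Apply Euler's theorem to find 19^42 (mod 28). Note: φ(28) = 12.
By Euler: 19^{12} ≡ 1 (mod 28) since gcd(19, 28) = 1. 42 = 3×12 + 6. So 19^{42} ≡ 19^{6} ≡ 1 (mod 28)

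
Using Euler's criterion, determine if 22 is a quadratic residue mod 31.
By Euler's criterion: 22^{15} ≡ 30 (mod 31). Since this equals -1 (≡ 30), 22 is not a QR.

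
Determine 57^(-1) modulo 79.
Since 79 is prime, by Fermat 57^(-1) ≡ 57^{77} ≡ 61 (mod 79). Verify: 57 × 61 = 3477 ≡ 1 (mod 79)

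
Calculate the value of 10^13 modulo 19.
By repeated squaring (mod 19): 10^{1}≡10, 10^{2}≡5, 10^{4}≡6, 10^{8}≡17. Then 10^{13} = 10^{8+4+1} ≡ 17 × 6 × 10 ≡ 13 (mod 19)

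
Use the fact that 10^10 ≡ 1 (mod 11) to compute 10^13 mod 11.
By Fermat: 10^{10} ≡ 1 (mod 11). So 10^{13} = 10^{10} · 10^{3} ≡ 10^{3} ≡ 10 (mod 11)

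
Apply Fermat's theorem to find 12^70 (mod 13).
By Fermat: 12^{12} ≡ 1 (mod 13). 70 = 5×12 + 10. So 12^{70} ≡ 12^{10} ≡ 1 (mod 13)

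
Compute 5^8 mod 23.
By repeated squaring (mod 23): 5^{1}≡5, 5^{2}≡2, 5^{4}≡4, 5^{8}≡16. So 5^{8} ≡ 16 (mod 23)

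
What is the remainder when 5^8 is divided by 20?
By repeated squaring mod 20: 5^{1}≡5, 5^{2}≡5, 5^{4}≡5, 5^{8}≡5. So 5^{8} ≡ 5 mod 20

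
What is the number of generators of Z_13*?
There are φ(13-1) = φ(12) = 4 primitive roots modulo 13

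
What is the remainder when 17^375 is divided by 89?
Using Fermat: 17^{88} ≡ 1 mod 89. 375 ≡ 23 mod 88. So 17^{375} ≡ 17^{23} ≡ 72 mod 89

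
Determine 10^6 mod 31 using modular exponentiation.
By repeated squaring (mod 31): 10^{1}≡10, 10^{2}≡7, 10^{4}≡18. Then 10^{6} = 10^{4+2} ≡ 18 × 7 ≡ 2 (mod 31)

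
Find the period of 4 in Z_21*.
Powers of 4 mod 21: 4^1≡4, 4^2≡16, 4^3≡1. So the order of 4 is 3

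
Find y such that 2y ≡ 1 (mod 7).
Since 7 is prime, by Fermat 2^(-1) ≡ 2^{5} ≡ 4 (mod 7). Verify: 2 × 4 = 8 ≡ 1 (mod 7)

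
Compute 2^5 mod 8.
By repeated squaring (mod 8): 2^{1}≡2, 2^{2}≡4, 2^{4}≡0. Then 2^{5} = 2^{4+1} ≡ 0 × 2 ≡ 0 (mod 8)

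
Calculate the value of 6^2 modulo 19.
6^{2} = 36 ≡ 17 mod 19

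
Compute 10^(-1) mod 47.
Since 47 is prime, by Fermat 10^(-1) ≡ 10^{45} ≡ 33 mod 47. Verify: 10 × 33 = 330 ≡ 1 mod 47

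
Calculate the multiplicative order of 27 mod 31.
Powers of 27 mod 31: 27^1≡27, 27^2≡16, 27^3≡29, 27^4≡8, 27^5≡30, 27^6≡4, 27^7≡15, 27^8≡2, 27^9≡23, 27^10≡1. So the order of 27 is 10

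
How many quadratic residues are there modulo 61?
The squaring map on Z_61* is 2-to-1, so there are (60)/2 = 30 QRs.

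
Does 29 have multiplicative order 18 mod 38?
Powers of 29 mod 38: 29^1≡29, 29^2≡5, 29^3≡31, 29^4≡25, 29^5≡3, 29^6≡11, 29^7≡15, 29^8≡17, 29^9≡37, 29^10≡9, 29^11≡33, 29^12≡7, 29^13≡13, 29^14≡35, 29^15≡27, 29^16≡23, 29^17≡21, 29^18≡1. First k with 29^k≡1 is k=18. Yes, ord_38(29) = 18.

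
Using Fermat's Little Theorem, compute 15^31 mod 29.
By Fermat: 15^{28} ≡ 1 (mod 29). So 15^{31} = 15^{28} · 15^{3} ≡ 15^{3} ≡ 11 (mod 29)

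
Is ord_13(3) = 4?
Powers of 3 mod 13: 3^1≡3, 3^2≡9, 3^3≡1. Already 3^3≡1, so the order is 3 < 4. No, the actual order is 3.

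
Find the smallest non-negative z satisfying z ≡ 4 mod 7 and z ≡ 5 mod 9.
M = 7 × 9 = 63. M₁ = 9, y₁ ≡ 4 mod 7. M₂ = 7, y₂ ≡ 4 mod 9. z = 4×9×4 + 5×7×4 ≡ 32 mod 63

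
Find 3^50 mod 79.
By repeated squaring mod 79: 3^{1}≡3, 3^{2}≡9, 3^{4}≡2, 3^{8}≡4, 3^{16}≡16, 3^{32}≡19. Then 3^{50} = 3^{32+16+2} ≡ 19 × 16 × 9 ≡ 50 mod 79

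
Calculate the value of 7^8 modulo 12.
By repeated squaring (mod 12): 7^{1}≡7, 7^{2}≡1, 7^{4}≡1, 7^{8}≡1. So 7^{8} ≡ 1 (mod 12)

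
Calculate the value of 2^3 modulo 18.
2^{3} = 8 ≡ 8 mod 18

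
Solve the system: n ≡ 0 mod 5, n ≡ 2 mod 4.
M = 5 × 4 = 20. M₁ = 4, y₁ ≡ 4 mod 5. M₂ = 5, y₂ ≡ 1 mod 4. n = 0×4×4 + 2×5×1 ≡ 10 mod 20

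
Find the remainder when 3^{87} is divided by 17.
By Fermat: 3^{16} ≡ 1 mod 17. 87 = 5×16 + 7. So 3^{87} ≡ 3^{7} ≡ 11 mod 17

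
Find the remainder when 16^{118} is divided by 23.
By Fermat: 16^{22} ≡ 1 mod 23. 118 = 5×22 + 8. So 16^{118} ≡ 16^{8} ≡ 12 mod 23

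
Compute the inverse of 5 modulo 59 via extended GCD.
Extended GCD: 5(12) + 59(-1) = 1. So 5^(-1) ≡ 12 mod 59. Verify: 5 × 12 = 60 ≡ 1 mod 59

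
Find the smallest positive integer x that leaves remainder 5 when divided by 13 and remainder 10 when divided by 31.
M = 13 × 31 = 403. M₁ = 31, y₁ ≡ 8 mod 13. M₂ = 13, y₂ ≡ 12 mod 31. x = 5×31×8 + 10×13×12 ≡ 382 mod 403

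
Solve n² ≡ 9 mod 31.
The square roots of 9 mod 31 are 28 and 3. Verify: 28² = 784 ≡ 9 mod 31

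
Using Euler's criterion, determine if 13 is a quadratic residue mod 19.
By Euler's criterion: 13^{9} ≡ 18 mod 19. Since this equals -1 (≡ 18), 13 is not a QR.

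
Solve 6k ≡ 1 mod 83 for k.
Since 83 is prime, by Fermat 6^(-1) ≡ 6^{81} ≡ 14 mod 83. Verify: 6 × 14 = 84 ≡ 1 mod 83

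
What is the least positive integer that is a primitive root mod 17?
g = 3. Powers: [3, 9, 10, 13, 5, 15, 11, 16, ...] generates all 16 non-zero residues.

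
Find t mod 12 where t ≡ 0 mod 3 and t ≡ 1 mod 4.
M = 3 × 4 = 12. M₁ = 4, y₁ ≡ 1 mod 3. M₂ = 3, y₂ ≡ 3 mod 4. t = 0×4×1 + 1×3×3 ≡ 9 mod 12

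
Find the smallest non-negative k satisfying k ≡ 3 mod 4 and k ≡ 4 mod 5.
M = 4 × 5 = 20. M₁ = 5, y₁ ≡ 1 mod 4. M₂ = 4, y₂ ≡ 4 mod 5. k = 3×5×1 + 4×4×4 ≡ 19 mod 20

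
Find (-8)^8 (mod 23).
By repeated squaring (mod 23): (-8)^{1}≡15, (-8)^{2}≡18, (-8)^{4}≡2, (-8)^{8}≡4. So (-8)^{8} ≡ 4 (mod 23)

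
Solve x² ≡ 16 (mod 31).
The square roots of 16 mod 31 are 4 and 27. Verify: 4² = 16 ≡ 16 (mod 31)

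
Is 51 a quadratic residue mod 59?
By Euler's criterion: 51^{29} ≡ 1 (mod 59). Since this equals 1, 51 is a QR.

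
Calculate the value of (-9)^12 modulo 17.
By repeated squaring mod 17: (-9)^{1}≡8, (-9)^{2}≡13, (-9)^{4}≡16, (-9)^{8}≡1. Then (-9)^{12} = (-9)^{8+4} ≡ 1 × 16 ≡ 16 mod 17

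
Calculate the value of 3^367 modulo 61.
Using Fermat: 3^{60} ≡ 1 mod 61. 367 ≡ 7 mod 60. So 3^{367} ≡ 3^{7} ≡ 52 mod 61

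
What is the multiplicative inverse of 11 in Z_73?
Since 73 is prime, by Fermat 11^(-1) ≡ 11^{71} ≡ 20 mod 73. Verify: 11 × 20 = 220 ≡ 1 mod 73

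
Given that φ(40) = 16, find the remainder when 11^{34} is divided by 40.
By Euler: 11^{16} ≡ 1 mod 40 since gcd(11, 40) = 1. 34 = 2×16 + 2. So 11^{34} ≡ 11^{2} ≡ 1 mod 40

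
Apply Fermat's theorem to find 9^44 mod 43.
By Fermat: 9^{42} ≡ 1 mod 43. So 9^{44} = 9^{42} · 9^{2} ≡ 9^{2} ≡ 38 mod 43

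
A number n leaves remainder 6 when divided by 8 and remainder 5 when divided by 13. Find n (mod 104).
M = 8 × 13 = 104. M₁ = 13, y₁ ≡ 5 (mod 8). M₂ = 8, y₂ ≡ 5 (mod 13). n = 6×13×5 + 5×8×5 ≡ 70 (mod 104)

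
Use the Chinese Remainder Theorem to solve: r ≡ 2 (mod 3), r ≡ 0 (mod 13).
M = 3 × 13 = 39. M₁ = 13, y₁ ≡ 1 (mod 3). M₂ = 3, y₂ ≡ 9 (mod 13). r = 2×13×1 + 0×3×9 ≡ 26 (mod 39)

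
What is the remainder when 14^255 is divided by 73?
Using Fermat: 14^{72} ≡ 1 mod 73. 255 ≡ 39 mod 72. So 14^{255} ≡ 14^{39} ≡ 30 mod 73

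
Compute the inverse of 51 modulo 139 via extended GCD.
Extended GCD: 51(30) + 139(-11) = 1. So 51^(-1) ≡ 30 (mod 139). Verify: 51 × 30 = 1530 ≡ 1 (mod 139)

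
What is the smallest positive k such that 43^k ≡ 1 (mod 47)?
Powers of 43 mod 47: 43^1≡43, 43^2≡16, 43^3≡30, 43^4≡21, 43^5≡10, 43^6≡7, 43^7≡19, 43^8≡18, 43^9≡22, 43^10≡6, 43^11≡23, 43^12≡2, 43^13≡39, 43^14≡32, 43^15≡13, 43^16≡42, 43^17≡20, 43^18≡14, 43^19≡38, 43^20≡36, 43^21≡44, 43^22≡12, 43^23≡46, 43^24≡4, 43^25≡31, 43^26≡17, 43^27≡26, 43^28≡37, 43^29≡40, 43^30≡28, 43^31≡29, 43^32≡25, 43^33≡41, 43^34≡24, 43^35≡45, 43^36≡8, 43^37≡15, 43^38≡34, 43^39≡5, 43^40≡27, 43^41≡33, 43^42≡9, 43^43≡11, 43^44≡3, 43^45≡35, 43^46≡1. ord_47(43) = 46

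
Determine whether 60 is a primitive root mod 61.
60^{2} ≡ 1 mod 61 and 2 < 60, so ord_61(60) = 2 ≠ 60 and 60 is not a primitive root.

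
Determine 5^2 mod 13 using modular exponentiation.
5^{2} = 25 ≡ 12 mod 13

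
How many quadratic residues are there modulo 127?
For prime 127, there are (p-1)/2 = (127-1)/2 = 63 quadratic residues (excluding 0).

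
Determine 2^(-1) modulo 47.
Since 47 is prime, by Fermat 2^(-1) ≡ 2^{45} ≡ 24 (mod 47). Verify: 2 × 24 = 48 ≡ 1 (mod 47)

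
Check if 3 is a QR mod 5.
By Euler's criterion: 3^{2} ≡ 4 (mod 5). Since this equals -1 (≡ 4), 3 is not a QR.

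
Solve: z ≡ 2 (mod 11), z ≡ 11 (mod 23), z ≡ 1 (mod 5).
M = 11 × 23 × 5 = 1265. M₁ = 115, y₁ ≡ 9 (mod 11). M₂ = 55, y₂ ≡ 18 (mod 23). M₃ = 253, y₃ ≡ 2 (mod 5). z = 2×115×9 + 11×55×18 + 1×253×2 ≡ 816 (mod 1265)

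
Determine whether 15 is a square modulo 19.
By Euler's criterion: 15^{9} ≡ 18 (mod 19). Since this equals -1 (≡ 18), 15 is not a QR.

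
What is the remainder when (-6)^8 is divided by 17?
By repeated squaring (mod 17): (-6)^{1}≡11, (-6)^{2}≡2, (-6)^{4}≡4, (-6)^{8}≡16. So (-6)^{8} ≡ 16 (mod 17)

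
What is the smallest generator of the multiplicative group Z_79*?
g = 3. For each prime q|78: 3^{39}≡78, 3^{26}≡23, 3^{6}≡18, none ≡ 1, so ord_79(3) = 78 and 3 is a primitive root.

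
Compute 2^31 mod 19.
Using Fermat: 2^{18} ≡ 1 mod 19. 31 ≡ 13 mod 18. So 2^{31} ≡ 2^{13} ≡ 3 mod 19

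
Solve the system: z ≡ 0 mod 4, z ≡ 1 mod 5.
M = 4 × 5 = 20. M₁ = 5, y₁ ≡ 1 mod 4. M₂ = 4, y₂ ≡ 4 mod 5. z = 0×5×1 + 1×4×4 ≡ 16 mod 20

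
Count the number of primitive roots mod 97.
Number of primitive roots mod 97 = φ(p-1) = φ(96) = 32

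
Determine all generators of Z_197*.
There are φ(196) = 84 primitive roots mod 197: {2, 3, 5, 8, 11, 12, 13, 17, 18, 21, 27, 30, 31, 32, 35, 38, 44, 45, 46, 48, 50, 52, 56, 57, 58, 66, 67, 71, 72, 73, 74, 75, 78, 79, 80, 82, 86, 89, 91, 94, 95, 98, 99, 102, 103, 106, 108, 111, 115, 117, 118, 119, 122, 123, 124, 125, 126, 130, 131, 139, 140, 141, 145, 147, 149, 151, 152, 153, 159, 162, 165, 166, 167, 170, 176, 179, 180, 184, 185, 186, 189, 192, 194, 195}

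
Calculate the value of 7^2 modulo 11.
7^{2} = 49 ≡ 5 mod 11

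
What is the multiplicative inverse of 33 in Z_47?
Since 47 is prime, by Fermat 33^(-1) ≡ 33^{45} ≡ 10 mod 47. Verify: 33 × 10 = 330 ≡ 1 mod 47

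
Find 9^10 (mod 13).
By repeated squaring (mod 13): 9^{1}≡9, 9^{2}≡3, 9^{4}≡9, 9^{8}≡3. Then 9^{10} = 9^{8+2} ≡ 3 × 3 ≡ 9 (mod 13)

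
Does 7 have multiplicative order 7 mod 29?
Powers of 7 mod 29: 7^1≡7, 7^2≡20, 7^3≡24, 7^4≡23, 7^5≡16, 7^6≡25, 7^7≡1. First k with 7^k≡1 is k=7. Yes, ord_29(7) = 7.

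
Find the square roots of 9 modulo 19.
The square roots of 9 mod 19 are 16 and 3. Verify: 16² = 256 ≡ 9 mod 19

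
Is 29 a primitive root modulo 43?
ord_43(29) divides 42. For each prime q|42: 29^{21}≡42, 29^{14}≡6, 29^{6}≡21, none ≡ 1. So 29 has order 42 and is a primitive root mod 43.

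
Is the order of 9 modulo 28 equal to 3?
Powers of 9 mod 28: 9^1≡9, 9^2≡25, 9^3≡1. First k with 9^k≡1 is k=3. Yes, ord_28(9) = 3.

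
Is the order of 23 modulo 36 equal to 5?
Powers of 23 mod 36: 23^1≡23, 23^2≡25, 23^3≡35, 23^4≡13, 23^5≡11, 23^6≡1. 23^5≡11≢1, so ord ≠ 5. No, the actual order is 6.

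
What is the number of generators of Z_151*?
Number of primitive roots mod 151 = φ(p-1) = φ(150) = 40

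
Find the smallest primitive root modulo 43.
g = 3. Powers: [3, 9, 27, 38, 28, 41, ...] generates all 42 non-zero residues.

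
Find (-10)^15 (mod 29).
By repeated squaring (mod 29): (-10)^{1}≡19, (-10)^{2}≡13, (-10)^{4}≡24, (-10)^{8}≡25. Then (-10)^{15} = (-10)^{8+4+2+1} ≡ 25 × 24 × 13 × 19 ≡ 10 (mod 29)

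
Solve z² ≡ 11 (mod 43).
The square roots of 11 mod 43 are 21 and 22. Verify: 21² = 441 ≡ 11 (mod 43)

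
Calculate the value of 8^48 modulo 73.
By repeated squaring (mod 73): 8^{1}≡8, 8^{2}≡64, 8^{4}≡8, 8^{8}≡64, 8^{16}≡8, 8^{32}≡64. Then 8^{48} = 8^{32+16} ≡ 64 × 8 ≡ 1 (mod 73)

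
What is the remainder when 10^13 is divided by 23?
By repeated squaring mod 23: 10^{1}≡10, 10^{2}≡8, 10^{4}≡18, 10^{8}≡2. Then 10^{13} = 10^{8+4+1} ≡ 2 × 18 × 10 ≡ 15 mod 23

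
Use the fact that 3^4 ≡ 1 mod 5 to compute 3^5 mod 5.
By Fermat: 3^{4} ≡ 1 mod 5. So 3^{5} = 3^{4} · 3^{1} ≡ 3^{1} ≡ 3 mod 5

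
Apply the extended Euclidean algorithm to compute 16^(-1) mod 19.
Extended GCD: 16(6) + 19(-5) = 1. So 16^(-1) ≡ 6 mod 19. Verify: 16 × 6 = 96 ≡ 1 mod 19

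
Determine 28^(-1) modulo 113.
Since 113 is prime, by Fermat 28^(-1) ≡ 28^{111} ≡ 109 mod 113. Verify: 28 × 109 = 3052 ≡ 1 mod 113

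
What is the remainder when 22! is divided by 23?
By Wilson's theorem, (22)! ≡ -1 ≡ 22 mod 23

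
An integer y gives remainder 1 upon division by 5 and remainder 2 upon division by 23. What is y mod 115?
M = 5 × 23 = 115. M₁ = 23, y₁ ≡ 2 mod 5. M₂ = 5, y₂ ≡ 14 mod 23. y = 1×23×2 + 2×5×14 ≡ 71 mod 115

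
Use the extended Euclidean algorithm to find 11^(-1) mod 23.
Extended GCD: 11(-2) + 23(1) = 1. So 11^(-1) ≡ -2 ≡ 21 (mod 23). Verify: 11 × 21 = 231 ≡ 1 (mod 23)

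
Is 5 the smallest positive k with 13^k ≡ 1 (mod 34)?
Powers of 13 mod 34: 13^1≡13, 13^2≡33, 13^3≡21, 13^4≡1. Already 13^4≡1, so the order is 4 < 5. No, the actual order is 4.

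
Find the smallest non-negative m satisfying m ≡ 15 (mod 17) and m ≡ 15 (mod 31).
M = 17 × 31 = 527. M₁ = 31, y₁ ≡ 11 (mod 17). M₂ = 17, y₂ ≡ 11 (mod 31). m = 15×31×11 + 15×17×11 ≡ 15 (mod 527)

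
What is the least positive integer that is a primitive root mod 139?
g = 2. For each prime q|138: 2^{69}≡138, 2^{46}≡96, 2^{6}≡64, none ≡ 1, so ord_139(2) = 138 and 2 is a primitive root.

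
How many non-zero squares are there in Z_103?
The squaring map on Z_103* is 2-to-1, so there are (102)/2 = 51 QRs.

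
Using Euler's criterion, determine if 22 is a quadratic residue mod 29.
By Euler's criterion: 22^{14} ≡ 1 (mod 29). Since this equals 1, 22 is a QR.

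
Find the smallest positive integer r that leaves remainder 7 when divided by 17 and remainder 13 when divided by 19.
M = 17 × 19 = 323. M₁ = 19, y₁ ≡ 9 mod 17. M₂ = 17, y₂ ≡ 9 mod 19. r = 7×19×9 + 13×17×9 ≡ 279 mod 323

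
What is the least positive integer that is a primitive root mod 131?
g = 2. Powers: [2, 4, 8, 16, 32, 64, 128, 125, 119, ...] generates all 130 non-zero residues.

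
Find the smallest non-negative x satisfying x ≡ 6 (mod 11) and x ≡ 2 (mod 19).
M = 11 × 19 = 209. M₁ = 19, y₁ ≡ 7 (mod 11). M₂ = 11, y₂ ≡ 7 (mod 19). x = 6×19×7 + 2×11×7 ≡ 116 (mod 209)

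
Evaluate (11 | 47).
(11/47) = 11^{23} mod 47 = -1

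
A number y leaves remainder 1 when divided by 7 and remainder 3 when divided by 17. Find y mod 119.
M = 7 × 17 = 119. M₁ = 17, y₁ ≡ 5 mod 7. M₂ = 7, y₂ ≡ 5 mod 17. y = 1×17×5 + 3×7×5 ≡ 71 mod 119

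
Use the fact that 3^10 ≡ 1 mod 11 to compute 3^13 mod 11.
By Fermat: 3^{10} ≡ 1 mod 11. So 3^{13} = 3^{10} · 3^{3} ≡ 3^{3} ≡ 5 mod 11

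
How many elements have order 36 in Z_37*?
There are φ(37-1) = φ(36) = 12 primitive roots modulo 37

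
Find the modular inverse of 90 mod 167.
Since 167 is prime, by Fermat 90^(-1) ≡ 90^{165} ≡ 13 (mod 167). Verify: 90 × 13 = 1170 ≡ 1 (mod 167)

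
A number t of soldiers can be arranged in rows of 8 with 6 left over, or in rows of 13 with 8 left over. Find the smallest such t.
M = 8 × 13 = 104. M₁ = 13, y₁ ≡ 5 (mod 8). M₂ = 8, y₂ ≡ 5 (mod 13). t = 6×13×5 + 8×8×5 ≡ 86 (mod 104)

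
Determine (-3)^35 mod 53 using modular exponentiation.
By repeated squaring (mod 53): (-3)^{1}≡50, (-3)^{2}≡9, (-3)^{4}≡28, (-3)^{8}≡42, (-3)^{16}≡15, (-3)^{32}≡13. Then (-3)^{35} = (-3)^{32+2+1} ≡ 13 × 9 × 50 ≡ 20 (mod 53)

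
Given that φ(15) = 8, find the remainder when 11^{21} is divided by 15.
By Euler: 11^{8} ≡ 1 mod 15 since gcd(11, 15) = 1. 21 = 2×8 + 5. So 11^{21} ≡ 11^{5} ≡ 11 mod 15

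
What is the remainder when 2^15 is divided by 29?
By repeated squaring (mod 29): 2^{1}≡2, 2^{2}≡4, 2^{4}≡16, 2^{8}≡24. Then 2^{15} = 2^{8+4+2+1} ≡ 24 × 16 × 4 × 2 ≡ 27 (mod 29)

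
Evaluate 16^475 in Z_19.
Using Fermat: 16^{18} ≡ 1 mod 19. 475 ≡ 7 mod 18. So 16^{475} ≡ 16^{7} ≡ 17 mod 19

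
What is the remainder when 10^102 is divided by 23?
Using Fermat: 10^{22} ≡ 1 mod 23. 102 ≡ 14 mod 22. So 10^{102} ≡ 10^{14} ≡ 12 mod 23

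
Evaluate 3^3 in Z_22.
3^{3} = 27 ≡ 5 mod 22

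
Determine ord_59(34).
Powers of 34 mod 59: 34^1≡34, 34^2≡35, 34^3≡10, 34^4≡45, 34^5≡55, 34^6≡41, 34^7≡37, 34^8≡19, 34^9≡56, 34^10≡16, 34^11≡13, 34^12≡29, 34^13≡42, 34^14≡12, 34^15≡54, 34^16≡7, 34^17≡2, 34^18≡9, 34^19≡11, 34^20≡20, 34^21≡31, 34^22≡51, 34^23≡23, 34^24≡15, 34^25≡38, 34^26≡53, 34^27≡32, 34^28≡26, 34^29≡58, 34^30≡25, 34^31≡24, 34^32≡49, 34^33≡14, 34^34≡4, 34^35≡18, 34^36≡22, 34^37≡40, 34^38≡3, 34^39≡43, 34^40≡46, 34^41≡30, 34^42≡17, 34^43≡47, 34^44≡5, 34^45≡52, 34^46≡57, 34^47≡50, 34^48≡48, 34^49≡39, 34^50≡28, 34^51≡8, 34^52≡36, 34^53≡44, 34^54≡21, 34^55≡6, 34^56≡27, 34^57≡33, 34^58≡1. So the order of 34 is 58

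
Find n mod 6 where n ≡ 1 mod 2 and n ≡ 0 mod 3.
M = 2 × 3 = 6. M₁ = 3, y₁ ≡ 1 mod 2. M₂ = 2, y₂ ≡ 2 mod 3. n = 1×3×1 + 0×2×2 ≡ 3 mod 6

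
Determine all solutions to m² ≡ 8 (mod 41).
The square roots of 8 mod 41 are 34 and 7. Verify: 34² = 1156 ≡ 8 (mod 41)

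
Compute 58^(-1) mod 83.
Since 83 is prime, by Fermat 58^(-1) ≡ 58^{81} ≡ 73 mod 83. Verify: 58 × 73 = 4234 ≡ 1 mod 83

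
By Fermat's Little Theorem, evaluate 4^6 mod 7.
By Fermat's Little Theorem, 4^{6} ≡ 1 mod 7 since 7 is prime and gcd(4, 7) = 1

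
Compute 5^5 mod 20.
By repeated squaring (mod 20): 5^{1}≡5, 5^{2}≡5, 5^{4}≡5. Then 5^{5} = 5^{4+1} ≡ 5 × 5 ≡ 5 (mod 20)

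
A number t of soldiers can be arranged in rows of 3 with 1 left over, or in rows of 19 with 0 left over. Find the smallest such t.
M = 3 × 19 = 57. M₁ = 19, y₁ ≡ 1 (mod 3). M₂ = 3, y₂ ≡ 13 (mod 19). t = 1×19×1 + 0×3×13 ≡ 19 (mod 57)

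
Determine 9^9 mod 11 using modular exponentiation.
By repeated squaring mod 11: 9^{1}≡9, 9^{2}≡4, 9^{4}≡5, 9^{8}≡3. Then 9^{9} = 9^{8+1} ≡ 3 × 9 ≡ 5 mod 11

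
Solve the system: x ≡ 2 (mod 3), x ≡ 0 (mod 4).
M = 3 × 4 = 12. M₁ = 4, y₁ ≡ 1 (mod 3). M₂ = 3, y₂ ≡ 3 (mod 4). x = 2×4×1 + 0×3×3 ≡ 8 (mod 12)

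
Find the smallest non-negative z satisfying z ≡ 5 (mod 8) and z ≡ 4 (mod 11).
M = 8 × 11 = 88. M₁ = 11, y₁ ≡ 3 (mod 8). M₂ = 8, y₂ ≡ 7 (mod 11). z = 5×11×3 + 4×8×7 ≡ 37 (mod 88)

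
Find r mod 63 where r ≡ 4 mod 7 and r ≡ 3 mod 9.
M = 7 × 9 = 63. M₁ = 9, y₁ ≡ 4 mod 7. M₂ = 7, y₂ ≡ 4 mod 9. r = 4×9×4 + 3×7×4 ≡ 39 mod 63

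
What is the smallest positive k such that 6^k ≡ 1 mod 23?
Powers of 6 mod 23: 6^1≡6, 6^2≡13, 6^3≡9, 6^4≡8, 6^5≡2, 6^6≡12, 6^7≡3, 6^8≡18, 6^9≡16, 6^10≡4, 6^11≡1. So the order of 6 is 11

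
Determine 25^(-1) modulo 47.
Since 47 is prime, by Fermat 25^(-1) ≡ 25^{45} ≡ 32 (mod 47). Verify: 25 × 32 = 800 ≡ 1 (mod 47)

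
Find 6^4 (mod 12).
6^{4} = 1296 ≡ 0 (mod 12)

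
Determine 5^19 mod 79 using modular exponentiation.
By repeated squaring mod 79: 5^{1}≡5, 5^{2}≡25, 5^{4}≡72, 5^{8}≡49, 5^{16}≡31. Then 5^{19} = 5^{16+2+1} ≡ 31 × 25 × 5 ≡ 4 mod 79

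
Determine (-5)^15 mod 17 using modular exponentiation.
By repeated squaring (mod 17): (-5)^{1}≡12, (-5)^{2}≡8, (-5)^{4}≡13, (-5)^{8}≡16. Then (-5)^{15} = (-5)^{8+4+2+1} ≡ 16 × 13 × 8 × 12 ≡ 10 (mod 17)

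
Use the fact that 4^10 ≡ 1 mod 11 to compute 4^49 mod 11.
By Fermat: 4^{10} ≡ 1 mod 11. 49 = 4×10 + 9. So 4^{49} ≡ 4^{9} ≡ 3 mod 11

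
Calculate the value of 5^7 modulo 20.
By repeated squaring (mod 20): 5^{1}≡5, 5^{2}≡5, 5^{4}≡5. Then 5^{7} = 5^{4+2+1} ≡ 5 × 5 × 5 ≡ 5 (mod 20)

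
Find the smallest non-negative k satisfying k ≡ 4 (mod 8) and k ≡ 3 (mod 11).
M = 8 × 11 = 88. M₁ = 11, y₁ ≡ 3 (mod 8). M₂ = 8, y₂ ≡ 7 (mod 11). k = 4×11×3 + 3×8×7 ≡ 36 (mod 88)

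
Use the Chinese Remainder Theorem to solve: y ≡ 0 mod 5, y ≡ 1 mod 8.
M = 5 × 8 = 40. M₁ = 8, y₁ ≡ 2 mod 5. M₂ = 5, y₂ ≡ 5 mod 8. y = 0×8×2 + 1×5×5 ≡ 25 mod 40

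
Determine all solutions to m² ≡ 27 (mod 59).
The square roots of 27 mod 59 are 26 and 33. Verify: 26² = 676 ≡ 27 (mod 59)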